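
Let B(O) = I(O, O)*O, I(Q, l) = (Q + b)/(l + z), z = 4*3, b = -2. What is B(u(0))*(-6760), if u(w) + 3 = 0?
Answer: -33800/3 ≈ -11267.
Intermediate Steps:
u(w) = -3 (u(w) = -3 + 0 = -3)
z = 12
I(Q, l) = (-2 + Q)/(12 + l) (I(Q, l) = (Q - 2)/(l + 12) = (-2 + Q)/(12 + l))
B(O) = O*(-2 + O)/(12 + O) (B(O) = ((-2 + O)/(12 + O))*O = O*(-2 + O)/(12 + O))
B(u(0))*(-6760) = -3*(-2 - 3)/(12 - 3)*(-6760) = -3*(-5)/9*(-6760) = -3*1/9*(-5)*(-6760) = (5/3)*(-6760) = -33800/3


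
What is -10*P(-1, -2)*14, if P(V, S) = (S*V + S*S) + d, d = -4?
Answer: -280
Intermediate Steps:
P(V, S) = -4 + S**2 + S*V (P(V, S) = (S*V + S*S) - 4 = (S*V + S**2) - 4 = (S**2 + S*V) - 4 = -4 + S**2 + S*V)
-10*P(-1, -2)*14 = -10*(-4 + (-2)**2 - 2*(-1))*14 = -10*(-4 + 4 + 2)*14 = -10*2*14 = -20*14 = -280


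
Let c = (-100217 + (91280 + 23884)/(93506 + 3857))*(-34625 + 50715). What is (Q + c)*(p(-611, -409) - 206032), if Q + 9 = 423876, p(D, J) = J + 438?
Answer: 659856579260365423/1987 ≈ 3.3209e+14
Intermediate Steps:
p(D, J) = 438 + J
Q = 423867 (Q = -9 + 423876 = 423867)
c = -22427879978090/13909 (c = (-100217 + 115164/97363)*16090 = (-100217 + 115164*(1/97363))*16090 = (-100217 + 16452/13909)*16090 = -1393901801/13909*16090 = -22427879978090/13909 ≈ -1.6125e+9)
(Q + c)*(p(-611, -409) - 206032) = (423867 - 22427879978090/13909)*((438 - 409) - 206032) = -22421984411987*(29 - 206032)/13909 = -22421984411987/13909*(-206003) = 659856579260365423/1987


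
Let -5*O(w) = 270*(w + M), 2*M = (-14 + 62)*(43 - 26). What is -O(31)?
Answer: 23706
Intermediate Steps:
M = 408 (M = ((-14 + 62)*(43 - 26))/2 = (48*17)/2 = (1/2)*816 = 408)
O(w) = -22032 - 54*w (O(w) = -54*(w + 408) = -54*(408 + w) = -(110160 + 270*w)/5 = -22032 - 54*w)
-O(31) = -(-22032 - 54*31) = -(-22032 - 1674) = -1*(-23706) = 23706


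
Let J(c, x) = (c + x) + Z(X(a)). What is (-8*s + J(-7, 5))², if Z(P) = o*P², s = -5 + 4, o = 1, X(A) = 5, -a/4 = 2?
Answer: 961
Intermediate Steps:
a = -8 (a = -4*2 = -8)
s = -1
Z(P) = P² (Z(P) = 1*P² = P²)
J(c, x) = 25 + c + x (J(c, x) = (c + x) + 5² = (c + x) + 25 = 25 + c + x)
(-8*s + J(-7, 5))² = (-8*(-1) + (25 - 7 + 5))² = (8 + 23)² = 31² = 961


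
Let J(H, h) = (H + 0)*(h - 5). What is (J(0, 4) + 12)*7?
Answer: 84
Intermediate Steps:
J(H, h) = H*(-5 + h)
(J(0, 4) + 12)*7 = (0*(-5 + 4) + 12)*7 = (0*(-1) + 12)*7 = (0 + 12)*7 = 12*7 = 84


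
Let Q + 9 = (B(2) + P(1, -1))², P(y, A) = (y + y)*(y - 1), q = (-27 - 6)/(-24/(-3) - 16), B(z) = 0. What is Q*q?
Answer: -297/8 ≈ -37.125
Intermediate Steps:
q = 33/8 (q = -33/(-24*(-⅓) - 16) = -33/(8 - 16) = -33/(-8) = -33*(-⅛) = 33/8 ≈ 4.1250)
P(y, A) = 2*y*(-1 + y) (P(y, A) = (2*y)*(-1 + y) = 2*y*(-1 + y))
Q = -9 (Q = -9 + (0 + 2*1*(-1 + 1))² = -9 + (0 + 2*1*0)² = -9 + (0 + 0)² = -9 + 0² = -9 + 0 = -9)
Q*q = -9*33/8 = -297/8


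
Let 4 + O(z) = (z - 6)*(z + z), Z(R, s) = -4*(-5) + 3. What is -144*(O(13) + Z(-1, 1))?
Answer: -28944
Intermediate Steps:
Z(R, s) = 23 (Z(R, s) = 20 + 3 = 23)
O(z) = -4 + 2*z*(-6 + z) (O(z) = -4 + (z - 6)*(z + z) = -4 + (-6 + z)*(2*z) = -4 + 2*z*(-6 + z))
-144*(O(13) + Z(-1, 1)) = -144*((-4 - 12*13 + 2*13²) + 23) = -144*((-4 - 156 + 2*169) + 23) = -144*((-4 - 156 + 338) + 23) = -144*(178 + 23) = -144*201 = -28944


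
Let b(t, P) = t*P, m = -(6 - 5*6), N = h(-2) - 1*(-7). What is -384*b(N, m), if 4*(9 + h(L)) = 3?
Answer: 11520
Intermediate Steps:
h(L) = -33/4 (h(L) = -9 + (¼)*3 = -9 + ¾ = -33/4)
N = -5/4 (N = -33/4 - 1*(-7) = -33/4 + 7 = -5/4 ≈ -1.2500)
m = 24 (m = -(6 - 30) = -1*(-24) = 24)
b(t, P) = P*t
-384*b(N, m) = -9216*(-5)/4 = -384*(-30) = 11520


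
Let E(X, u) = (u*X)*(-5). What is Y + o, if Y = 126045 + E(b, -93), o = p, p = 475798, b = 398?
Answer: 786913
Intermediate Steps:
E(X, u) = -5*X*u (E(X, u) = (X*u)*(-5) = -5*X*u)
o = 475798
Y = 311115 (Y = 126045 - 5*398*(-93) = 126045 + 185070 = 311115)
Y + o = 311115 + 475798 = 786913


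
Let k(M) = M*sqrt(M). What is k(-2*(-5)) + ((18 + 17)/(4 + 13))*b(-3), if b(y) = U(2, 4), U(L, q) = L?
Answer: 70/17 + 10*sqrt(10) ≈ 35.740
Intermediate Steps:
b(y) = 2
k(M) = M**(3/2)
k(-2*(-5)) + ((18 + 17)/(4 + 13))*b(-3) = (-2*(-5))**(3/2) + ((18 + 17)/(4 + 13))*2 = 10**(3/2) + (35/17)*2 = 10*sqrt(10) + (35*(1/17))*2 = 10*sqrt(10) + (35/17)*2 = 10*sqrt(10) + 70/17 = 70/17 + 10*sqrt(10)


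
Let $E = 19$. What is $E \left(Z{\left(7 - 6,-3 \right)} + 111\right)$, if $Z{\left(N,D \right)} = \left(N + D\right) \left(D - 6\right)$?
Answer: $2451$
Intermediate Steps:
$Z{\left(N,D \right)} = \left(-6 + D\right) \left(D + N\right)$ ($Z{\left(N,D \right)} = \left(D + N\right) \left(-6 + D\right) = \left(-6 + D\right) \left(D + N\right)$)
$E \left(Z{\left(7 - 6,-3 \right)} + 111\right) = 19 \left(\left(\left(-3\right)^{2} - -18 - 6 \left(7 - 6\right) - 3 \left(7 - 6\right)\right) + 111\right) = 19 \left(\left(9 + 18 - 6 - 3\right) + 111\right) = 19 \left(18 + 111\right) = 19 \cdot 129 = 2451$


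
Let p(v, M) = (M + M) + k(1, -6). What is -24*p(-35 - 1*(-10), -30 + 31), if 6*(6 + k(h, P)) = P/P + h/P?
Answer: 278/3 ≈ 92.667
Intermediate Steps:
k(h, P) = -35/6 + h/(6*P) (k(h, P) = -6 + (P/P + h/P)/6 = -6 + (1 + h/P)/6 = -6 + (⅙ + h/(6*P)) = -35/6 + h/(6*P))
p(v, M) = -211/36 + 2*M (p(v, M) = (M + M) + (⅙)*(1 - 35*(-6))/(-6) = 2*M + (⅙)*(-⅙)*(1 + 210) = 2*M + (⅙)*(-⅙)*211 = 2*M - 211/36 = -211/36 + 2*M)
-24*p(-35 - 1*(-10), -30 + 31) = -24*(-211/36 + 2*(-30 + 31)) = -24*(-211/36 + 2*1) = -24*(-211/36 + 2) = -24*(-139/36) = 278/3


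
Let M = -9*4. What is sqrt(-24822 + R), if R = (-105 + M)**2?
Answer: 9*I*sqrt(61) ≈ 70.292*I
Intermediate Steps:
M = -36
R = 19881 (R = (-105 - 36)**2 = (-141)**2 = 19881)
sqrt(-24822 + R) = sqrt(-24822 + 19881) = sqrt(-4941) = 9*I*sqrt(61)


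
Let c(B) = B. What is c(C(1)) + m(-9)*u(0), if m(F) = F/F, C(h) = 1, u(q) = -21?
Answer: -20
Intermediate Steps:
m(F) = 1
c(C(1)) + m(-9)*u(0) = 1 + 1*(-21) = 1 - 21 = -20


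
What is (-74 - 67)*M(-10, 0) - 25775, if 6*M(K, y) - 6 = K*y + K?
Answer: -25681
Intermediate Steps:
M(K, y) = 1 + K/6 + K*y/6 (M(K, y) = 1 + (K*y + K)/6 = 1 + (K + K*y)/6 = 1 + (K/6 + K*y/6) = 1 + K/6 + K*y/6)
(-74 - 67)*M(-10, 0) - 25775 = (-74 - 67)*(1 + (⅙)*(-10) + (⅙)*(-10)*0) - 25775 = -141*(1 - 5/3 + 0) - 25775 = -141*(-⅔) - 25775 = 94 - 25775 = -25681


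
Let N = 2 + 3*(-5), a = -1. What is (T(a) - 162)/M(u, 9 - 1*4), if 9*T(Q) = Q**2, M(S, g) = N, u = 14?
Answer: 1457/117 ≈ 12.453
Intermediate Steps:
N = -13 (N = 2 - 15 = -13)
M(S, g) = -13
T(Q) = Q**2/9
(T(a) - 162)/M(u, 9 - 1*4) = ((1/9)*(-1)**2 - 162)/(-13) = ((1/9)*1 - 162)*(-1/13) = (1/9 - 162)*(-1/13) = -1457/9*(-1/13) = 1457/117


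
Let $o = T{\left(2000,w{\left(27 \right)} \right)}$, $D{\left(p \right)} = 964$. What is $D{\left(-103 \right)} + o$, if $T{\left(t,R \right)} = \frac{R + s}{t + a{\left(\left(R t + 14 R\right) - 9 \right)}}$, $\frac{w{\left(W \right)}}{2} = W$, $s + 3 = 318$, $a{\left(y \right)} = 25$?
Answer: $\frac{216941}{225} \approx 964.18$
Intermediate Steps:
$s = 315$ ($s = -3 + 318 = 315$)
$w{\left(W \right)} = 2 W$
$T{\left(t,R \right)} = \frac{315 + R}{25 + t}$ ($T{\left(t,R \right)} = \frac{R + 315}{t + 25} = \frac{315 + R}{25 + t}$)
$o = \frac{41}{225}$ ($o = \frac{315 + 2 \cdot 27}{25 + 2000} = \frac{315 + 54}{2025} = \frac{1}{2025} \cdot 369 = \frac{41}{225} \approx 0.18222$)
$D{\left(-103 \right)} + o = 964 + \frac{41}{225} = \frac{216941}{225}$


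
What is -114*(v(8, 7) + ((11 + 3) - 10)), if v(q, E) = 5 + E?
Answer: -1824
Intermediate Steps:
-114*(v(8, 7) + ((11 + 3) - 10)) = -114*((5 + 7) + ((11 + 3) - 10)) = -114*(12 + (14 - 10)) = -114*(12 + 4) = -114*16 = -1824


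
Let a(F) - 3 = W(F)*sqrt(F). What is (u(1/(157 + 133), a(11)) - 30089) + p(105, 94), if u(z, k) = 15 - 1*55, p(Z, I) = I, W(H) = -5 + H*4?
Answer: -30035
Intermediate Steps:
W(H) = -5 + 4*H
a(F) = 3 + sqrt(F)*(-5 + 4*F) (a(F) = 3 + (-5 + 4*F)*sqrt(F) = 3 + sqrt(F)*(-5 + 4*F))
u(z, k) = -40 (u(z, k) = 15 - 55 = -40)
(u(1/(157 + 133), a(11)) - 30089) + p(105, 94) = (-40 - 30089) + 94 = -30129 + 94 = -30035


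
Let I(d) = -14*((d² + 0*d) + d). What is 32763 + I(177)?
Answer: -408321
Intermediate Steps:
I(d) = -14*d - 14*d² (I(d) = -14*((d² + 0) + d) = -14*(d² + d) = -14*(d + d²) = -14*d - 14*d²)
32763 + I(177) = 32763 - 14*177*(1 + 177) = 32763 - 14*177*178 = 32763 - 441084 = -408321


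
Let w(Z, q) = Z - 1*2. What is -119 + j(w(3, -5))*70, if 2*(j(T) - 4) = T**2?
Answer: 196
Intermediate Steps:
w(Z, q) = -2 + Z (w(Z, q) = Z - 2 = -2 + Z)
j(T) = 4 + T**2/2
-119 + j(w(3, -5))*70 = -119 + (4 + (-2 + 3)**2/2)*70 = -119 + (4 + (1/2)*1**2)*70 = -119 + (4 + (1/2)*1)*70 = -119 + (4 + 1/2)*70 = -119 + (9/2)*70 = -119 + 315 = 196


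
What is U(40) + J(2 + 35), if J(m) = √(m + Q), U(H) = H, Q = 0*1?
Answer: 40 + √37 ≈ 46.083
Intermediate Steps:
Q = 0
J(m) = √m (J(m) = √(m + 0) = √m)
U(40) + J(2 + 35) = 40 + √(2 + 35) = 40 + √37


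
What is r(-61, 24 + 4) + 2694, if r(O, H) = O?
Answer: 2633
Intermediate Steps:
r(-61, 24 + 4) + 2694 = -61 + 2694 = 2633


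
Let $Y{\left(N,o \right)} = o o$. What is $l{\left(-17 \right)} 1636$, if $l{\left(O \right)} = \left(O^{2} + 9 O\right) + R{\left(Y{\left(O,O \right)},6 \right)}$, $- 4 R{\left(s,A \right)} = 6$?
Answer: $220042$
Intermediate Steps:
$Y{\left(N,o \right)} = o^{2}$
$R{\left(s,A \right)} = - \frac{3}{2}$ ($R{\left(s,A \right)} = \left(- \frac{1}{4}\right) 6 = - \frac{3}{2}$)
$l{\left(O \right)} = - \frac{3}{2} + O^{2} + 9 O$ ($l{\left(O \right)} = \left(O^{2} + 9 O\right) - \frac{3}{2} = - \frac{3}{2} + O^{2} + 9 O$)
$l{\left(-17 \right)} 1636 = \left(- \frac{3}{2} + \left(-17\right)^{2} + 9 \left(-17\right)\right) 1636 = \left(- \frac{3}{2} + 289 - 153\right) 1636 = \frac{269}{2} \cdot 1636 = 220042$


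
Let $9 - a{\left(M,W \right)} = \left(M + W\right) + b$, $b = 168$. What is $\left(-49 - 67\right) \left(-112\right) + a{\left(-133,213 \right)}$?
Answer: $12753$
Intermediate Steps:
$a{\left(M,W \right)} = -159 - M - W$ ($a{\left(M,W \right)} = 9 - \left(\left(M + W\right) + 168\right) = 9 - \left(168 + M + W\right) = -159 - M - W$)
$\left(-49 - 67\right) \left(-112\right) + a{\left(-133,213 \right)} = \left(-49 - 67\right) \left(-112\right) - 239 = \left(-116\right) \left(-112\right) - 239 = 12992 - 239 = 12753$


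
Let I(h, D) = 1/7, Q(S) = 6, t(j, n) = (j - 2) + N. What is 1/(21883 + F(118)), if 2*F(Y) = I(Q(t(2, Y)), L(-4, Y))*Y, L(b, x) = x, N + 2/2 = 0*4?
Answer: 7/153240 ≈ 4.5680e-5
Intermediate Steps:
N = -1 (N = -1 + 0*4 = -1 + 0 = -1)
t(j, n) = -3 + j (t(j, n) = (j - 2) - 1 = (-2 + j) - 1 = -3 + j)
I(h, D) = ⅐
F(Y) = Y/14 (F(Y) = (Y/7)/2 = Y/14)
1/(21883 + F(118)) = 1/(21883 + (1/14)*118) = 1/(21883 + 59/7) = 1/(153240/7) = 7/153240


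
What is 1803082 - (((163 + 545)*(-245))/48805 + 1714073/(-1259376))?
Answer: 22164931180615897/12292769136 ≈ 1.8031e+6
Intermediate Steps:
1803082 - (((163 + 545)*(-245))/48805 + 1714073/(-1259376)) = 1803082 - ((708*(-245))*(1/48805) + 1714073*(-1/1259376)) = 1803082 - (-173460*1/48805 - 1714073/1259376) = 1803082 - (-34692/9761 - 1714073/1259376) = 1803082 - 1*(-60421338745/12292769136) = 1803082 + 60421338745/12292769136 = 22164931180615897/12292769136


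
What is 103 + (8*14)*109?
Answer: 12311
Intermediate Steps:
103 + (8*14)*109 = 103 + 112*109 = 103 + 12208 = 12311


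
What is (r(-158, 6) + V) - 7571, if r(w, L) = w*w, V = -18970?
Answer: -1577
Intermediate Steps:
r(w, L) = w²
(r(-158, 6) + V) - 7571 = ((-158)² - 18970) - 7571 = (24964 - 18970) - 7571 = 5994 - 7571 = -1577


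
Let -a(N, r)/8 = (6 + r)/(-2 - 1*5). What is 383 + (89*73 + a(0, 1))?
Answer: 6888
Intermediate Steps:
a(N, r) = 48/7 + 8*r/7 (a(N, r) = -8*(6 + r)/(-2 - 1*5) = -8*(6 + r)/(-2 - 5) = -8*(6 + r)/(-7) = -8*(6 + r)*(-1)/7 = -8*(-6/7 - r/7) = 48/7 + 8*r/7)
383 + (89*73 + a(0, 1)) = 383 + (89*73 + (48/7 + (8/7)*1)) = 383 + (6497 + (48/7 + 8/7)) = 383 + (6497 + 8) = 383 + 6505 = 6888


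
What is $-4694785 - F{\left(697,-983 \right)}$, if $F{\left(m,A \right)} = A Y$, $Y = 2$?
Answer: $-4692819$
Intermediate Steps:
$F{\left(m,A \right)} = 2 A$ ($F{\left(m,A \right)} = A 2 = 2 A$)
$-4694785 - F{\left(697,-983 \right)} = -4694785 - 2 \left(-983\right) = -4694785 - -1966 = -4694785 + 1966 = -4692819$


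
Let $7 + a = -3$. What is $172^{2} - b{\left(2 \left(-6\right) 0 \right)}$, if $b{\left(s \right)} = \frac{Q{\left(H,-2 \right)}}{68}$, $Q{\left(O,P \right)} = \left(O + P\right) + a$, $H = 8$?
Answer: $\frac{502929}{17} \approx 29584.0$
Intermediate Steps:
$a = -10$ ($a = -7 - 3 = -10$)
$Q{\left(O,P \right)} = -10 + O + P$ ($Q{\left(O,P \right)} = \left(O + P\right) - 10 = -10 + O + P$)
$b{\left(s \right)} = - \frac{1}{17}$ ($b{\left(s \right)} = \frac{-10 + 8 - 2}{68} = \left(-4\right) \frac{1}{68} = - \frac{1}{17}$)
$172^{2} - b{\left(2 \left(-6\right) 0 \right)} = 172^{2} - - \frac{1}{17} = 29584 + \frac{1}{17} = \frac{502929}{17}$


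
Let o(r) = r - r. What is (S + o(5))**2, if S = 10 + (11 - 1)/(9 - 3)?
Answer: 1225/9 ≈ 136.11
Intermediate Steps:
o(r) = 0
S = 35/3 (S = 10 + 10/6 = 10 + 10*(1/6) = 10 + 5/3 = 35/3 ≈ 11.667)
(S + o(5))**2 = (35/3 + 0)**2 = (35/3)**2 = 1225/9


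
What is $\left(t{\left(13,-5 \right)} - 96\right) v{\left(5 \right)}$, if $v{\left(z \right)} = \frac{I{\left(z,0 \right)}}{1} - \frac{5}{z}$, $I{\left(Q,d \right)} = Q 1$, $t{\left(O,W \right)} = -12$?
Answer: $-432$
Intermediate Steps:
$I{\left(Q,d \right)} = Q$
$v{\left(z \right)} = z - \frac{5}{z}$ ($v{\left(z \right)} = \frac{z}{1} - \frac{5}{z} = z 1 - \frac{5}{z} = z - \frac{5}{z}$)
$\left(t{\left(13,-5 \right)} - 96\right) v{\left(5 \right)} = \left(-12 - 96\right) \left(5 - \frac{5}{5}\right) = - 108 \left(5 - 1\right) = \left(-108\right) 4 = -432$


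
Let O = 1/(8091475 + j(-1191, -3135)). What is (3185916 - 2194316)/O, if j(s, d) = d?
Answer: 8020397944000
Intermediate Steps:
O = 1/8088340 (O = 1/(8091475 - 3135) = 1/8088340 ≈ 1.2363e-7)
(3185916 - 2194316)/O = (3185916 - 2194316)/(1/8088340) = 991600*8088340 = 8020397944000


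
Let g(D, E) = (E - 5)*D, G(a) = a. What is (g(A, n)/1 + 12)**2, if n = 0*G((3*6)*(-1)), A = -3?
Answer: 729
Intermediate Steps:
n = 0 (n = 0*((3*6)*(-1)) = 0*(18*(-1)) = 0*(-18) = 0)
g(D, E) = D*(-5 + E) (g(D, E) = (-5 + E)*D = D*(-5 + E))
(g(A, n)/1 + 12)**2 = (-3*(-5 + 0)/1 + 12)**2 = (-3*(-5)*1 + 12)**2 = (15*1 + 12)**2 = (15 + 12)**2 = 27**2 = 729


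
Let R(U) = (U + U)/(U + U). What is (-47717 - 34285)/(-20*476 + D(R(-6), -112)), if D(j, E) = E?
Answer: 41001/4816 ≈ 8.5135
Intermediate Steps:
R(U) = 1 (R(U) = (2*U)/((2*U)) = (2*U)*(1/(2*U)) = 1)
(-47717 - 34285)/(-20*476 + D(R(-6), -112)) = (-47717 - 34285)/(-20*476 - 112) = -82002/(-9520 - 112) = -82002/(-9632) = -82002*(-1/9632) = 41001/4816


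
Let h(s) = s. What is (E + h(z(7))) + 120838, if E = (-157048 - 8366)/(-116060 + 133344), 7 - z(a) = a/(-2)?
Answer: 522145015/4321 ≈ 1.2084e+5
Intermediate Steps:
z(a) = 7 + a/2 (z(a) = 7 - a/(-2) = 7 - a*(-1)/2 = 7 - (-1)*a/2 = 7 + a/2)
E = -82707/8642 (E = -165414/17284 = -165414*1/17284 = -82707/8642 ≈ -9.5704)
(E + h(z(7))) + 120838 = (-82707/8642 + (7 + (½)*7)) + 120838 = (-82707/8642 + (7 + 7/2)) + 120838 = (-82707/8642 + 21/2) + 120838 = 4017/4321 + 120838 = 522145015/4321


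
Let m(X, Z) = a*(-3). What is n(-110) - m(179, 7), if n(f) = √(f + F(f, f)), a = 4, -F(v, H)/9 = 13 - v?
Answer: 12 + I*√1217 ≈ 12.0 + 34.885*I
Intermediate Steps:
F(v, H) = -117 + 9*v (F(v, H) = -9*(13 - v) = -117 + 9*v)
n(f) = √(-117 + 10*f) (n(f) = √(f + (-117 + 9*f)) = √(-117 + 10*f))
m(X, Z) = -12 (m(X, Z) = 4*(-3) = -12)
n(-110) - m(179, 7) = √(-117 + 10*(-110)) - 1*(-12) = √(-117 - 1100) + 12 = √(-1217) + 12 = I*√1217 + 12 = 12 + I*√1217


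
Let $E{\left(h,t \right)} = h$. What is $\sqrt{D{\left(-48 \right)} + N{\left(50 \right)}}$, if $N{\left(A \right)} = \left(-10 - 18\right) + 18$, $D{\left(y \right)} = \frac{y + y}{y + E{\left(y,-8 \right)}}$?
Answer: $3 i \approx 3.0 i$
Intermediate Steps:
$D{\left(y \right)} = 1$ ($D{\left(y \right)} = \frac{y + y}{y + y} = \frac{2 y}{2 y} = 2 y \frac{1}{2 y} = 1$)
$N{\left(A \right)} = -10$ ($N{\left(A \right)} = -28 + 18 = -10$)
$\sqrt{D{\left(-48 \right)} + N{\left(50 \right)}} = \sqrt{1 - 10} = \sqrt{-9} = 3 i$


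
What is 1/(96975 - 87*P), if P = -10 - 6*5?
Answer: 1/100455 ≈ 9.9547e-6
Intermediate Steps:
P = -40 (P = -10 - 30 = -40)
1/(96975 - 87*P) = 1/(96975 - 87*(-40)) = 1/(96975 + 3480) = 1/100455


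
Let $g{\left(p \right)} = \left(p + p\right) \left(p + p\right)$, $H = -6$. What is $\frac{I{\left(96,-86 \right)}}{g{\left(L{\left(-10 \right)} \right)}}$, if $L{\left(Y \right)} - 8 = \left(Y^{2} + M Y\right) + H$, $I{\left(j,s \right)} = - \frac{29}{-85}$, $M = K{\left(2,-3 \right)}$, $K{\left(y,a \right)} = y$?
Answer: $\frac{29}{2286160} \approx 1.2685 \cdot 10^{-5}$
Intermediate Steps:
$M = 2$
$I{\left(j,s \right)} = \frac{29}{85}$ ($I{\left(j,s \right)} = \left(-29\right) \left(- \frac{1}{85}\right) = \frac{29}{85}$)
$L{\left(Y \right)} = 2 + Y^{2} + 2 Y$ ($L{\left(Y \right)} = 8 - \left(6 - Y^{2} - 2 Y\right) = 8 + \left(-6 + Y^{2} + 2 Y\right) = 2 + Y^{2} + 2 Y$)
$g{\left(p \right)} = 4 p^{2}$ ($g{\left(p \right)} = 2 p 2 p = 4 p^{2}$)
$\frac{I{\left(96,-86 \right)}}{g{\left(L{\left(-10 \right)} \right)}} = \frac{29}{85 \cdot 4 \left(2 + \left(-10\right)^{2} + 2 \left(-10\right)\right)^{2}} = \frac{29}{85 \cdot 4 \left(2 + 100 - 20\right)^{2}} = \frac{29}{85 \cdot 4 \cdot 82^{2}} = \frac{29}{85 \cdot 4 \cdot 6724} = \frac{29}{85 \cdot 26896} = \frac{29}{85} \cdot \frac{1}{26896} = \frac{29}{2286160}$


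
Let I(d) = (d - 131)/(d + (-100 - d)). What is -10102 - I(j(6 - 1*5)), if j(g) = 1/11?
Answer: -555682/55 ≈ -10103.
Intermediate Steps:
j(g) = 1/11
I(d) = 131/100 - d/100 (I(d) = (-131 + d)/(-100) = (-131 + d)*(-1/100) = 131/100 - d/100)
-10102 - I(j(6 - 1*5)) = -10102 - (131/100 - 1/100*1/11) = -10102 - (131/100 - 1/1100) = -10102 - 1*72/55 = -10102 - 72/55 = -555682/55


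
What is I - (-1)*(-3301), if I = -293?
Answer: -3594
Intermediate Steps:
I - (-1)*(-3301) = -293 - (-1)*(-3301) = -293 - 1*3301 = -293 - 3301 = -3594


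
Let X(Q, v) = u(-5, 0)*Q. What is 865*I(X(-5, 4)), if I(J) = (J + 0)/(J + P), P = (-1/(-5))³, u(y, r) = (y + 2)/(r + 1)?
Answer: 1621875/1876 ≈ 864.54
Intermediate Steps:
u(y, r) = (2 + y)/(1 + r)
X(Q, v) = -3*Q (X(Q, v) = ((2 - 5)/(1 + 0))*Q = (-3/1)*Q = (1*(-3))*Q = -3*Q)
P = 1/125 (P = (-1*(-⅕))³ = (⅕)³ = 1/125 ≈ 0.0080000)
I(J) = J/(1/125 + J) (I(J) = (J + 0)/(J + 1/125) = J/(1/125 + J))
865*I(X(-5, 4)) = 865*(125*(-3*(-5))/(1 + 125*(-3*(-5)))) = 865*(125*15/(1 + 125*15)) = 865*(125*15/(1 + 1875)) = 865*(125*15/1876) = 865*(125*15*(1/1876)) = 865*(1875/1876) = 1621875/1876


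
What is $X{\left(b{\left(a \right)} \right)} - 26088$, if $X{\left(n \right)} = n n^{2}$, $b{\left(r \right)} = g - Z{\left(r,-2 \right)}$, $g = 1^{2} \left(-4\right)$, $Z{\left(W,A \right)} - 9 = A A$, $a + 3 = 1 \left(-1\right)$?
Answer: $-31001$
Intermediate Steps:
$a = -4$ ($a = -3 + 1 \left(-1\right) = -3 - 1 = -4$)
$Z{\left(W,A \right)} = 9 + A^{2}$ ($Z{\left(W,A \right)} = 9 + A A = 9 + A^{2}$)
$g = -4$ ($g = 1 \left(-4\right) = -4$)
$b{\left(r \right)} = -17$ ($b{\left(r \right)} = -4 - \left(9 + \left(-2\right)^{2}\right) = -4 - \left(9 + 4\right) = -4 - 13 = -17$)
$X{\left(n \right)} = n^{3}$
$X{\left(b{\left(a \right)} \right)} - 26088 = \left(-17\right)^{3} - 26088 = -4913 - 26088 = -31001$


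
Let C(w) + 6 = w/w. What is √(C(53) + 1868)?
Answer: 9*√23 ≈ 43.162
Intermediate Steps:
C(w) = -5 (C(w) = -6 + w/w = -6 + 1 = -5)
√(C(53) + 1868) = √(-5 + 1868) = √1863 = 9*√23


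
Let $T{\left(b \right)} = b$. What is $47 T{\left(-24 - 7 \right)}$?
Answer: $-1457$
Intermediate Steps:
$47 T{\left(-24 - 7 \right)} = 47 \left(-24 - 7\right) = 47 \left(-31\right) = -1457$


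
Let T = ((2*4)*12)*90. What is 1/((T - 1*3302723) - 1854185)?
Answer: -1/5148268 ≈ -1.9424e-7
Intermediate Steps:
T = 8640 (T = (8*12)*90 = 96*90 = 8640)
1/((T - 1*3302723) - 1854185) = 1/((8640 - 1*3302723) - 1854185) = 1/((8640 - 3302723) - 1854185) = 1/(-3294083 - 1854185) = 1/(-5148268) = -1/5148268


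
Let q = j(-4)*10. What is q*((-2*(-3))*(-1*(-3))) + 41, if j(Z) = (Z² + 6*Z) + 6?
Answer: -319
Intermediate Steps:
j(Z) = 6 + Z² + 6*Z
q = -20 (q = (6 + (-4)² + 6*(-4))*10 = (6 + 16 - 24)*10 = -2*10 = -20)
q*((-2*(-3))*(-1*(-3))) + 41 = -20*(-2*(-3))*(-1*(-3)) + 41 = -120*3 + 41 = -20*18 + 41 = -360 + 41 = -319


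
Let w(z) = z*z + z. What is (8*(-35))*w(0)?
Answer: 0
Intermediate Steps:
w(z) = z + z**2 (w(z) = z**2 + z = z + z**2)
(8*(-35))*w(0) = (8*(-35))*(0*(1 + 0)) = -0 = -280*0 = 0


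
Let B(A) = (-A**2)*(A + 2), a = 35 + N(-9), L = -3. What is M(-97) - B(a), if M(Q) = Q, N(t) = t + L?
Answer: 13128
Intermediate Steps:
N(t) = -3 + t (N(t) = t - 3 = -3 + t)
a = 23 (a = 35 + (-3 - 9) = 35 - 12 = 23)
B(A) = -A**2*(2 + A) (B(A) = (-A**2)*(2 + A) = -A**2*(2 + A))
M(-97) - B(a) = -97 - 23**2*(-2 - 1*23) = -97 - 529*(-2 - 23) = -97 - 529*(-25) = -97 - 1*(-13225) = -97 + 13225 = 13128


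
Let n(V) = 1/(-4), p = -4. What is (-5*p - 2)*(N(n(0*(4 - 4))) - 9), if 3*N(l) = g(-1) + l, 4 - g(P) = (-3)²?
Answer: -387/2 ≈ -193.50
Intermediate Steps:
n(V) = -¼
g(P) = -5 (g(P) = 4 - 1*(-3)² = 4 - 1*9 = 4 - 9 = -5)
N(l) = -5/3 + l/3 (N(l) = (-5 + l)/3 = -5/3 + l/3)
(-5*p - 2)*(N(n(0*(4 - 4))) - 9) = (-5*(-4) - 2)*((-5/3 + (⅓)*(-¼)) - 9) = (20 - 2)*((-5/3 - 1/12) - 9) = 18*(-7/4 - 9) = 18*(-43/4) = -387/2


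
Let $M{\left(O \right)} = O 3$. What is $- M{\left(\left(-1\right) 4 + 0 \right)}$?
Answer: $12$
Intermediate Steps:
$M{\left(O \right)} = 3 O$
$- M{\left(\left(-1\right) 4 + 0 \right)} = - 3 \left(\left(-1\right) 4 + 0\right) = - 3 \left(-4 + 0\right) = - 3 \left(-4\right) = \left(-1\right) \left(-12\right) = 12$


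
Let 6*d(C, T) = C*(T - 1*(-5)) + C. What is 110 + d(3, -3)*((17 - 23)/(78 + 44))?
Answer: 13411/122 ≈ 109.93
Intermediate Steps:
d(C, T) = C/6 + C*(5 + T)/6 (d(C, T) = (C*(T - 1*(-5)) + C)/6 = (C*(T + 5) + C)/6 = (C*(5 + T) + C)/6 = (C + C*(5 + T))/6 = C/6 + C*(5 + T)/6)
110 + d(3, -3)*((17 - 23)/(78 + 44)) = 110 + ((⅙)*3*(6 - 3))*((17 - 23)/(78 + 44)) = 110 + ((⅙)*3*3)*(-6/122) = 110 + 3*(-6*1/122)/2 = 110 + (3/2)*(-3/61) = 110 - 9/122 = 13411/122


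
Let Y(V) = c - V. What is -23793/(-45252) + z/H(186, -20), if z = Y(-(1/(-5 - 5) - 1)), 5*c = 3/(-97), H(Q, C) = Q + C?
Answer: 157608061/303603210 ≈ 0.51912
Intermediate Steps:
H(Q, C) = C + Q
c = -3/485 (c = (3/(-97))/5 = (3*(-1/97))/5 = (⅕)*(-3/97) = -3/485 ≈ -0.0061856)
Y(V) = -3/485 - V
z = -1073/970 (z = -3/485 - (-1)*(1/(-5 - 5) - 1) = -3/485 - (-1)*(1/(-10) - 1) = -3/485 - (-1)*(-⅒ - 1) = -3/485 - (-1)*(-11)/10 = -3/485 - 1*11/10 = -3/485 - 11/10 = -1073/970 ≈ -1.1062)
-23793/(-45252) + z/H(186, -20) = -23793/(-45252) - 1073/(970*(-20 + 186)) = -23793*(-1/45252) - 1073/970/166 = 7931/15084 - 1073/970*1/166 = 7931/15084 - 1073/161020 = 157608061/303603210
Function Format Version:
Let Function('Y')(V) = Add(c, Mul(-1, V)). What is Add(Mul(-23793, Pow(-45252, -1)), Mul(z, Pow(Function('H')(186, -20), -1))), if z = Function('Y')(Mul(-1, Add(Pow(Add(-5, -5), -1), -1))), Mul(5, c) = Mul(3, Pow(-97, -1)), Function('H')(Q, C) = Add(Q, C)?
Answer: Rational(157608061, 303603210) ≈ 0.51912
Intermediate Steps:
Function('H')(Q, C) = Add(C, Q)
c = Rational(-3, 485) (c = Mul(Rational(1, 5), Mul(3, Pow(-97, -1))) = Mul(Rational(1, 5), Mul(3, Rational(-1, 97))) = Mul(Rational(1, 5), Rational(-3, 97)) = Rational(-3, 485) ≈ -0.0061856)
Function('Y')(V) = Add(Rational(-3, 485), Mul(-1, V))
z = Rational(-1073, 970) (z = Add(Rational(-3, 485), Mul(-1, Mul(-1, Add(Pow(Add(-5, -5), -1), -1)))) = Add(Rational(-3, 485), Mul(-1, Mul(-1, Add(Pow(-10, -1), -1)))) = Add(Rational(-3, 485), Mul(-1, Mul(-1, Add(Rational(-1, 10), -1)))) = Add(Rational(-3, 485), Mul(-1, Mul(-1, Rational(-11, 10)))) = Add(Rational(-3, 485), Mul(-1, Rational(11, 10))) = Add(Rational(-3, 485), Rational(-11, 10)) = Rational(-1073, 970) ≈ -1.1062)
Add(Mul(-23793, Pow(-45252, -1)), Mul(z, Pow(Function('H')(186, -20), -1))) = Add(Mul(-23793, Pow(-45252, -1)), Mul(Rational(-1073, 970), Pow(Add(-20, 186), -1))) = Add(Mul(-23793, Rational(-1, 45252)), Mul(Rational(-1073, 970), Pow(166, -1))) = Add(Rational(7931, 15084), Mul(Rational(-1073, 970), Rational(1, 166))) = Add(Rational(7931, 15084), Rational(-1073, 161020)) = Rational(157608061, 303603210)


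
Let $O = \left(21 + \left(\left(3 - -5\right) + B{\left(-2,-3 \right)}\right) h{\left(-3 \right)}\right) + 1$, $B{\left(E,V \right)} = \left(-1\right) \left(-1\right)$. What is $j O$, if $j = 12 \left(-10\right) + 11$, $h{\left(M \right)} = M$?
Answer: $545$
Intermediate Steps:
$B{\left(E,V \right)} = 1$
$j = -109$ ($j = -120 + 11 = -109$)
$O = -5$ ($O = \left(21 + \left(\left(3 - -5\right) + 1\right) \left(-3\right)\right) + 1 = \left(21 + \left(\left(3 + 5\right) + 1\right) \left(-3\right)\right) + 1 = \left(21 + \left(8 + 1\right) \left(-3\right)\right) + 1 = \left(21 + 9 \left(-3\right)\right) + 1 = \left(21 - 27\right) + 1 = -6 + 1 = -5$)
$j O = \left(-109\right) \left(-5\right) = 545$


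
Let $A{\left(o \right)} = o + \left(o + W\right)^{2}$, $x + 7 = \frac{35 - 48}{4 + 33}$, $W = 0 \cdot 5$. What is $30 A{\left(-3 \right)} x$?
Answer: $- \frac{48960}{37} \approx -1323.2$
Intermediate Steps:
$W = 0$
$x = - \frac{272}{37}$ ($x = -7 + \frac{35 - 48}{4 + 33} = -7 - \frac{13}{37} = - \frac{272}{37} \approx -7.3513$)
$A{\left(o \right)} = o + o^{2}$ ($A{\left(o \right)} = o + \left(o + 0\right)^{2} = o + o^{2}$)
$30 A{\left(-3 \right)} x = 30 \left(- 3 \left(1 - 3\right)\right) \left(- \frac{272}{37}\right) = 30 \left(\left(-3\right) \left(-2\right)\right) \left(- \frac{272}{37}\right) = 30 \cdot 6 \left(- \frac{272}{37}\right) = 180 \left(- \frac{272}{37}\right) = - \frac{48960}{37}$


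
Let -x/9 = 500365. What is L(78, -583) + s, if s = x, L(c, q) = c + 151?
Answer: -4503056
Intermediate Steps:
L(c, q) = 151 + c
x = -4503285 (x = -9*500365 = -4503285)
s = -4503285
L(78, -583) + s = (151 + 78) - 4503285 = 229 - 4503285 = -4503056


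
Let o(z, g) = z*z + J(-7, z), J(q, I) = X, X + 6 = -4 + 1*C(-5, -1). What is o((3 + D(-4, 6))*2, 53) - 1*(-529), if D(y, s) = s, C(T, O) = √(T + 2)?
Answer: 843 + I*√3 ≈ 843.0 + 1.732*I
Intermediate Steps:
C(T, O) = √(2 + T)
X = -10 + I*√3 (X = -6 + (-4 + 1*√(2 - 5)) = -6 + (-4 + 1*√(-3)) = -6 + (-4 + 1*(I*√3)) = -6 + (-4 + I*√3) = -10 + I*√3 ≈ -10.0 + 1.732*I)
J(q, I) = -10 + I*√3
o(z, g) = -10 + z² + I*√3 (o(z, g) = z*z + (-10 + I*√3) = z² + (-10 + I*√3) = -10 + z² + I*√3)
o((3 + D(-4, 6))*2, 53) - 1*(-529) = (-10 + ((3 + 6)*2)² + I*√3) - 1*(-529) = (-10 + (9*2)² + I*√3) + 529 = (-10 + 18² + I*√3) + 529 = (-10 + 324 + I*√3) + 529 = (314 + I*√3) + 529 = 843 + I*√3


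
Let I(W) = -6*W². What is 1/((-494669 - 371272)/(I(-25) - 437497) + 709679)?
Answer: 441247/313144595654 ≈ 1.4091e-6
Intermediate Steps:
1/((-494669 - 371272)/(I(-25) - 437497) + 709679) = 1/((-494669 - 371272)/(-6*(-25)² - 437497) + 709679) = 1/(-865941/(-6*625 - 437497) + 709679) = 1/(-865941/(-3750 - 437497) + 709679) = 1/(-865941/(-441247) + 709679) = 1/(-865941*(-1/441247) + 709679) = 1/(865941/441247 + 709679) = 1/(313144595654/441247) = 441247/313144595654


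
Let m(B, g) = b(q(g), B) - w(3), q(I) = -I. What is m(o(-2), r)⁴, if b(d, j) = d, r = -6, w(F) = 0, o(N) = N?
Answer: 1296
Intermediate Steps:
m(B, g) = -g (m(B, g) = -g - 1*0 = -g + 0 = -g)
m(o(-2), r)⁴ = (-1*(-6))⁴ = 6⁴ = 1296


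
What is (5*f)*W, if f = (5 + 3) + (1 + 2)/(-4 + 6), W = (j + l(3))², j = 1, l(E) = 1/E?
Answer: 760/9 ≈ 84.444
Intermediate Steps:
W = 16/9 (W = (1 + 1/3)² = (1 + ⅓)² = (4/3)² = 16/9 ≈ 1.7778)
f = 19/2 (f = 8 + 3/2 = 19/2 ≈ 9.5000)
(5*f)*W = (5*(19/2))*(16/9) = (95/2)*(16/9) = 760/9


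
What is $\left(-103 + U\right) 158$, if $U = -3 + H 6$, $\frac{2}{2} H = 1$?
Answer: $-15800$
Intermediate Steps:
$H = 1$
$U = 3$ ($U = -3 + 1 \cdot 6 = -3 + 6 = 3$)
$\left(-103 + U\right) 158 = \left(-103 + 3\right) 158 = \left(-100\right) 158 = -15800$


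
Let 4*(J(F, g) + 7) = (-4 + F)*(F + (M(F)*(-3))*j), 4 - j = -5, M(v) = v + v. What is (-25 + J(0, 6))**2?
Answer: 1024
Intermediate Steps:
M(v) = 2*v
j = 9 (j = 4 - 1*(-5) = 4 + 5 = 9)
J(F, g) = -7 - 53*F*(-4 + F)/4 (J(F, g) = -7 + ((-4 + F)*(F + ((2*F)*(-3))*9))/4 = -7 + ((-4 + F)*(F - 6*F*9))/4 = -7 + ((-4 + F)*(F - 54*F))/4 = -7 + ((-4 + F)*(-53*F))/4 = -7 + (-53*F*(-4 + F))/4 = -7 - 53*F*(-4 + F)/4)
(-25 + J(0, 6))**2 = (-25 + (-7 + 53*0 - 53/4*0**2))**2 = (-25 + (-7 + 0 - 53/4*0))**2 = (-25 + (-7 + 0 + 0))**2 = (-25 - 7)**2 = (-32)**2 = 1024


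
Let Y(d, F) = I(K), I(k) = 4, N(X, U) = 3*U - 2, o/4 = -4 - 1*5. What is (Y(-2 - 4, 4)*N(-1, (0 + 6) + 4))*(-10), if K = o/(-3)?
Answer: -1120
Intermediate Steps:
o = -36 (o = 4*(-4 - 1*5) = 4*(-4 - 5) = 4*(-9) = -36)
N(X, U) = -2 + 3*U
K = 12 (K = -36/(-3) = -36*(-1/3) = 12)
Y(d, F) = 4
(Y(-2 - 4, 4)*N(-1, (0 + 6) + 4))*(-10) = (4*(-2 + 3*((0 + 6) + 4)))*(-10) = (4*(-2 + 3*(6 + 4)))*(-10) = (4*(-2 + 3*10))*(-10) = (4*(-2 + 30))*(-10) = (4*28)*(-10) = 112*(-10) = -1120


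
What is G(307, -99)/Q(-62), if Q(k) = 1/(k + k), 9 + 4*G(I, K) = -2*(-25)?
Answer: -1271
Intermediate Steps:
G(I, K) = 41/4 (G(I, K) = -9/4 + (-2*(-25))/4 = -9/4 + (¼)*50 = -9/4 + 25/2 = 41/4)
Q(k) = 1/(2*k)
G(307, -99)/Q(-62) = 41/(4*(((½)/(-62)))) = 41/(4*(((½)*(-1/62)))) = 41/(4*(-1/124)) = (41/4)*(-124) = -1271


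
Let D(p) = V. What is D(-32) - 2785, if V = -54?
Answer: -2839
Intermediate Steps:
D(p) = -54
D(-32) - 2785 = -54 - 2785 = -2839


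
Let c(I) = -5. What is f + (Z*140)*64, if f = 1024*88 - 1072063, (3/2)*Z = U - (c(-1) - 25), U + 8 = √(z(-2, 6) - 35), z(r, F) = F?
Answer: -2551613/3 + 17920*I*√29/3 ≈ -8.5054e+5 + 32167.0*I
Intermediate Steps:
U = -8 + I*√29 (U = -8 + √(6 - 35) = -8 + √(-29) = -8 + I*√29 ≈ -8.0 + 5.3852*I)
Z = 44/3 + 2*I*√29/3 (Z = 2*((-8 + I*√29) - (-5 - 25))/3 = 2*((-8 + I*√29) - 1*(-30))/3 = 2*((-8 + I*√29) + 30)/3 = 2*(22 + I*√29)/3 = 44/3 + 2*I*√29/3 ≈ 14.667 + 3.5901*I)
f = -981951 (f = 90112 - 1072063 = -981951)
f + (Z*140)*64 = -981951 + ((44/3 + 2*I*√29/3)*140)*64 = -981951 + (6160/3 + 280*I*√29/3)*64 = -981951 + (394240/3 + 17920*I*√29/3) = -2551613/3 + 17920*I*√29/3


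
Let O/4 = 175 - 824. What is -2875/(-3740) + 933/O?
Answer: 4516/11033 ≈ 0.40932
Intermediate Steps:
O = -2596 (O = 4*(175 - 824) = 4*(-649) = -2596)
-2875/(-3740) + 933/O = -2875/(-3740) + 933/(-2596) = -2875*(-1/3740) + 933*(-1/2596) = 575/748 - 933/2596 = 4516/11033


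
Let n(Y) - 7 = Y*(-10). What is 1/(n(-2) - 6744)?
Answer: -1/6717 ≈ -0.00014888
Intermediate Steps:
n(Y) = 7 - 10*Y (n(Y) = 7 + Y*(-10) = 7 - 10*Y)
1/(n(-2) - 6744) = 1/((7 - 10*(-2)) - 6744) = 1/((7 + 20) - 6744) = 1/(27 - 6744) = 1/(-6717) = -1/6717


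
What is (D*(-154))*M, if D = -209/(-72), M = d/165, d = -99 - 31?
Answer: 19019/54 ≈ 352.20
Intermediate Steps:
d = -130
M = -26/33 (M = -130/165 = -130*1/165 = -26/33 ≈ -0.78788)
D = 209/72 (D = -209*(-1/72) = 209/72 ≈ 2.9028)
(D*(-154))*M = ((209/72)*(-154))*(-26/33) = -16093/36*(-26/33) = 19019/54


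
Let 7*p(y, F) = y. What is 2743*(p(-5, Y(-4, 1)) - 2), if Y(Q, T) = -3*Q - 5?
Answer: -52117/7 ≈ -7445.3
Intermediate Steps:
Y(Q, T) = -5 - 3*Q
p(y, F) = y/7
2743*(p(-5, Y(-4, 1)) - 2) = 2743*((⅐)*(-5) - 2) = 2743*(-5/7 - 2) = 2743*(-19/7) = -52117/7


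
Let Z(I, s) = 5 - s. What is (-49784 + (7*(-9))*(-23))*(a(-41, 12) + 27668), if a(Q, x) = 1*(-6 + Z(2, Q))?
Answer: -1339266180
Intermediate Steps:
a(Q, x) = -1 - Q (a(Q, x) = 1*(-6 + (5 - Q)) = 1*(-1 - Q) = -1 - Q)
(-49784 + (7*(-9))*(-23))*(a(-41, 12) + 27668) = (-49784 + (7*(-9))*(-23))*((-1 - 1*(-41)) + 27668) = (-49784 - 63*(-23))*((-1 + 41) + 27668) = (-49784 + 1449)*(40 + 27668) = -48335*27708 = -1339266180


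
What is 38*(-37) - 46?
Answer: -1452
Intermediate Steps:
38*(-37) - 46 = -1406 - 46 = -1452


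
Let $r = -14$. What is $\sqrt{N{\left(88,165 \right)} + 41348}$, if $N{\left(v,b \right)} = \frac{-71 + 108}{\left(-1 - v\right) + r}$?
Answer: $\frac{\sqrt{438657121}}{103} \approx 203.34$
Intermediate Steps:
$N{\left(v,b \right)} = \frac{37}{-15 - v}$ ($N{\left(v,b \right)} = \frac{-71 + 108}{\left(-1 - v\right) - 14} = \frac{37}{-15 - v}$)
$\sqrt{N{\left(88,165 \right)} + 41348} = \sqrt{- \frac{37}{15 + 88} + 41348} = \sqrt{- \frac{37}{103} + 41348} = \sqrt{\frac{4258807}{103}} = \frac{\sqrt{438657121}}{103}$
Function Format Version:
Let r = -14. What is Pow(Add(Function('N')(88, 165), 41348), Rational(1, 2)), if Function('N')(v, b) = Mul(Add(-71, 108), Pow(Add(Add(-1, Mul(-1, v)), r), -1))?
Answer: Mul(Rational(1, 103), Pow(438657121, Rational(1, 2))) ≈ 203.34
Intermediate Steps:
Function('N')(v, b) = Mul(37, Pow(Add(-15, Mul(-1, v)), -1)) (Function('N')(v, b) = Mul(Add(-71, 108), Pow(Add(Add(-1, Mul(-1, v)), -14), -1)) = Mul(37, Pow(Add(-15, Mul(-1, v)), -1)))
Pow(Add(Function('N')(88, 165), 41348), Rational(1, 2)) = Pow(Add(Mul(-37, Pow(Add(15, 88), -1)), 41348), Rational(1, 2)) = Pow(Add(Mul(-37, Pow(103, -1)), 41348), Rational(1, 2)) = Pow(Add(Mul(-37, Rational(1, 103)), 41348), Rational(1, 2)) = Pow(Add(Rational(-37, 103), 41348), Rational(1, 2)) = Pow(Rational(4258807, 103), Rational(1, 2)) = Mul(Rational(1, 103), Pow(438657121, Rational(1, 2)))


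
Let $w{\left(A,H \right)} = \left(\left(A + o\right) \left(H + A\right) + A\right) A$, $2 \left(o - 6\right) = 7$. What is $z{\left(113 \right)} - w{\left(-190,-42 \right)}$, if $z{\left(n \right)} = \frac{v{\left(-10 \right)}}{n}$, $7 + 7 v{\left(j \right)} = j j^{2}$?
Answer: $\frac{6264987933}{791} \approx 7.9203 \cdot 10^{6}$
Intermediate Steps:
$o = \frac{19}{2}$ ($o = 6 + \frac{1}{2} \cdot 7 = 6 + \frac{7}{2} = \frac{19}{2} \approx 9.5$)
$v{\left(j \right)} = -1 + \frac{j^{3}}{7}$ ($v{\left(j \right)} = -1 + \frac{j j^{2}}{7} = -1 + \frac{j^{3}}{7}$)
$z{\left(n \right)} = - \frac{1007}{7 n}$ ($z{\left(n \right)} = \frac{-1 + \frac{\left(-10\right)^{3}}{7}}{n} = \frac{-1 + \frac{1}{7} \left(-1000\right)}{n} = \frac{-1 - \frac{1000}{7}}{n} = - \frac{1007}{7 n}$)
$w{\left(A,H \right)} = A \left(A + \left(\frac{19}{2} + A\right) \left(A + H\right)\right)$ ($w{\left(A,H \right)} = \left(\left(A + \frac{19}{2}\right) \left(H + A\right) + A\right) A = \left(\left(\frac{19}{2} + A\right) \left(A + H\right) + A\right) A = \left(A + \left(\frac{19}{2} + A\right) \left(A + H\right)\right) A = A \left(A + \left(\frac{19}{2} + A\right) \left(A + H\right)\right)$)
$z{\left(113 \right)} - w{\left(-190,-42 \right)} = - \frac{1007}{7 \cdot 113} - \frac{1}{2} \left(-190\right) \left(2 \left(-190\right)^{2} + 19 \left(-42\right) + 21 \left(-190\right) + 2 \left(-190\right) \left(-42\right)\right) = \left(- \frac{1007}{7}\right) \frac{1}{113} - \frac{1}{2} \left(-190\right) \left(2 \cdot 36100 - 798 - 3990 + 15960\right) = - \frac{1007}{791} - \frac{1}{2} \left(-190\right) \left(72200 - 798 - 3990 + 15960\right) = - \frac{1007}{791} - \frac{1}{2} \left(-190\right) 83372 = - \frac{1007}{791} - -7920340 = - \frac{1007}{791} + 7920340 = \frac{6264987933}{791}$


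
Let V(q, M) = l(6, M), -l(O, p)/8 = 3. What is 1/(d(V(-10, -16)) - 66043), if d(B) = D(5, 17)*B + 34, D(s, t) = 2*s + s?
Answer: -1/66369 ≈ -1.5067e-5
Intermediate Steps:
l(O, p) = -24 (l(O, p) = -8*3 = -24)
V(q, M) = -24
D(s, t) = 3*s
d(B) = 34 + 15*B (d(B) = (3*5)*B + 34 = 15*B + 34 = 34 + 15*B)
1/(d(V(-10, -16)) - 66043) = 1/((34 + 15*(-24)) - 66043) = 1/((34 - 360) - 66043) = 1/(-326 - 66043) = 1/(-66369) = -1/66369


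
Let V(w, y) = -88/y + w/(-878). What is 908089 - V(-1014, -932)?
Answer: 92885571754/102287 ≈ 9.0809e+5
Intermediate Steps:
V(w, y) = -88/y - w/878 (V(w, y) = -88/y + w*(-1/878) = -88/y - w/878)
908089 - V(-1014, -932) = 908089 - (-88/(-932) - 1/878*(-1014)) = 908089 - (-88*(-1/932) + 507/439) = 908089 - (22/233 + 507/439) = 908089 - 1*127789/102287 = 908089 - 127789/102287 = 92885571754/102287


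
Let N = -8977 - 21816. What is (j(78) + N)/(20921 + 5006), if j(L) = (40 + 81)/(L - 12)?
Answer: -184747/155562 ≈ -1.1876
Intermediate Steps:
N = -30793
j(L) = 121/(-12 + L)
(j(78) + N)/(20921 + 5006) = (121/(-12 + 78) - 30793)/(20921 + 5006) = (121/66 - 30793)/25927 = (121*(1/66) - 30793)*(1/25927) = (11/6 - 30793)*(1/25927) = -184747/6*1/25927 = -184747/155562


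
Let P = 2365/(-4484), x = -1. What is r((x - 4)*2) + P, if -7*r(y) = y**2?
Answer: -464955/31388 ≈ -14.813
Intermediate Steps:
r(y) = -y**2/7
P = -2365/4484 (P = 2365*(-1/4484) = -2365/4484 ≈ -0.52743)
r((x - 4)*2) + P = -4*(-1 - 4)**2/7 - 2365/4484 = -(-5*2)**2/7 - 2365/4484 = -1/7*(-10)**2 - 2365/4484 = -1/7*100 - 2365/4484 = -100/7 - 2365/4484 = -464955/31388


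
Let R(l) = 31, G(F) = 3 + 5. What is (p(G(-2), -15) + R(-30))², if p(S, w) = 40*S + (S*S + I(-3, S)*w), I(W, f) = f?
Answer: 87025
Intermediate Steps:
G(F) = 8
p(S, w) = S² + 40*S + S*w (p(S, w) = 40*S + (S*S + S*w) = 40*S + (S² + S*w) = S² + 40*S + S*w)
(p(G(-2), -15) + R(-30))² = (8*(40 + 8 - 15) + 31)² = (8*33 + 31)² = (264 + 31)² = 295² = 87025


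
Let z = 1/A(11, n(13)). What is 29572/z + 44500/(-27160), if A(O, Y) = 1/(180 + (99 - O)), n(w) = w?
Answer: 9890619/90986 ≈ 108.70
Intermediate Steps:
A(O, Y) = 1/(279 - O)
z = 268 (z = 1/(-1/(-279 + 11)) = 1/(-1/(-268)) = 1/(-1*(-1/268)) = 1/(1/268) = 268)
29572/z + 44500/(-27160) = 29572/268 + 44500/(-27160) = 29572*(1/268) + 44500*(-1/27160) = 7393/67 - 2225/1358 = 9890619/90986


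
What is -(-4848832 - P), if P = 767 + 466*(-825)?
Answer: 4465149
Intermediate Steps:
P = -383683 (P = 767 - 384450 = -383683)
-(-4848832 - P) = -(-4848832 - 1*(-383683)) = -(-4848832 + 383683) = -1*(-4465149) = 4465149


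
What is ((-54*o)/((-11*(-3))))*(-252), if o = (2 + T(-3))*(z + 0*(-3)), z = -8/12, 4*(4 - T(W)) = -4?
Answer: -21168/11 ≈ -1924.4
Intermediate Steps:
T(W) = 5 (T(W) = 4 - ¼*(-4) = 4 + 1 = 5)
z = -⅔ (z = -8*1/12 = -⅔ ≈ -0.66667)
o = -14/3 (o = (2 + 5)*(-⅔ + 0*(-3)) = 7*(-⅔ + 0) = 7*(-⅔) = -14/3 ≈ -4.6667)
((-54*o)/((-11*(-3))))*(-252) = ((-54*(-14/3))/((-11*(-3))))*(-252) = (252/33)*(-252) = (252*(1/33))*(-252) = (84/11)*(-252) = -21168/11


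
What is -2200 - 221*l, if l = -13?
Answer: 673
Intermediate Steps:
-2200 - 221*l = -2200 - 221*(-13) = -2200 - 1*(-2873) = -2200 + 2873 = 673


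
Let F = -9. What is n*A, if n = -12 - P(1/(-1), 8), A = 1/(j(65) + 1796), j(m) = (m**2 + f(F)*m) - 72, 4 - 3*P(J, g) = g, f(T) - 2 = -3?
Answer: -8/4413 ≈ -0.0018128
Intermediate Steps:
f(T) = -1 (f(T) = 2 - 3 = -1)
P(J, g) = 4/3 - g/3
j(m) = -72 + m**2 - m (j(m) = (m**2 - m) - 72 = -72 + m**2 - m)
A = 1/5884 (A = 1/((-72 + 65**2 - 1*65) + 1796) = 1/((-72 + 4225 - 65) + 1796) = 1/(4088 + 1796) = 1/5884 ≈ 0.00016995)
n = -32/3 (n = -12 - (4/3 - 1/3*8) = -12 - (4/3 - 8/3) = -12 - 1*(-4/3) = -12 + 4/3 = -32/3 ≈ -10.667)
n*A = -32/3*1/5884 = -8/4413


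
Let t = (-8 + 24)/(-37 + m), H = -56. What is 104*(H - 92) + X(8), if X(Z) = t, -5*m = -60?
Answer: -384816/25 ≈ -15393.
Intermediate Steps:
m = 12 (m = -⅕*(-60) = 12)
t = -16/25 (t = (-8 + 24)/(-37 + 12) = 16/(-25) = 16*(-1/25) = -16/25 ≈ -0.64000)
X(Z) = -16/25
104*(H - 92) + X(8) = 104*(-56 - 92) - 16/25 = 104*(-148) - 16/25 = -15392 - 16/25 = -384816/25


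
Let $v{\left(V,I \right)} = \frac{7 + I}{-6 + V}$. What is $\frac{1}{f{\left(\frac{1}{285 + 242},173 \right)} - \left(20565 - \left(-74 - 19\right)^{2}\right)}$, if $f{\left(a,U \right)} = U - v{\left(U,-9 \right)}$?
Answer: $- \frac{167}{1961079} \approx -8.5157 \cdot 10^{-5}$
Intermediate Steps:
$v{\left(V,I \right)} = \frac{7 + I}{-6 + V}$
$f{\left(a,U \right)} = U + \frac{2}{-6 + U}$ ($f{\left(a,U \right)} = U - \frac{7 - 9}{-6 + U} = U - \frac{1}{-6 + U} \left(-2\right) = U - - \frac{2}{-6 + U} = U + \frac{2}{-6 + U}$)
$\frac{1}{f{\left(\frac{1}{285 + 242},173 \right)} - \left(20565 - \left(-74 - 19\right)^{2}\right)} = \frac{1}{\frac{2 + 173 \left(-6 + 173\right)}{-6 + 173} - \left(20565 - \left(-74 - 19\right)^{2}\right)} = \frac{1}{\frac{2 + 173 \cdot 167}{167} - \left(20565 - 8649\right)} = \frac{1}{\frac{2 + 28891}{167} + \left(\left(-12522 + 8649\right) - 8043\right)} = \frac{1}{\frac{1}{167} \cdot 28893 - 11916} = \frac{1}{\frac{28893}{167} - 11916} = \frac{1}{- \frac{1961079}{167}} = - \frac{167}{1961079}$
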